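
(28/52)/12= 7/156 = 0.04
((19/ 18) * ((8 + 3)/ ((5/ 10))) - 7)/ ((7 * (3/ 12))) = 584/63 = 9.27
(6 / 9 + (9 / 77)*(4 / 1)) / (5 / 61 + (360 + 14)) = 15982/5271189 = 0.00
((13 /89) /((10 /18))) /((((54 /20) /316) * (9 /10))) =82160/2403 = 34.19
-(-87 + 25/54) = 4673/54 = 86.54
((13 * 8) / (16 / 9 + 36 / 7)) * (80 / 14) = 9360/109 = 85.87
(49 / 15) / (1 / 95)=931/3 = 310.33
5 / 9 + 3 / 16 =107/144 = 0.74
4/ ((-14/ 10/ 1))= -20/7 = -2.86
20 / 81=0.25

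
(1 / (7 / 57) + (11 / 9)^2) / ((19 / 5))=27320/10773 = 2.54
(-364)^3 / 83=-48228544/83 = -581066.80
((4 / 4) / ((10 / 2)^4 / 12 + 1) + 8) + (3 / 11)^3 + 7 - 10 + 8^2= 58534614/847847 = 69.04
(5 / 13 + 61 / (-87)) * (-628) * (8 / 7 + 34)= 18435568/2639 = 6985.82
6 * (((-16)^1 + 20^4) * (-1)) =-959904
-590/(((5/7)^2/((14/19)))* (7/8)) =-92512/95 = -973.81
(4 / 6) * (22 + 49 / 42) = 139/9 = 15.44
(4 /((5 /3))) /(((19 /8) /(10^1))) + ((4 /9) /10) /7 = 60518/5985 = 10.11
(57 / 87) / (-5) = -19/145 = -0.13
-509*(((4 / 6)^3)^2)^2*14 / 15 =-29188096/7971615 = -3.66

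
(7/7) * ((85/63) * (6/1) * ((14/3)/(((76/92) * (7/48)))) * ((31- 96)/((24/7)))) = -1016600/171 = -5945.03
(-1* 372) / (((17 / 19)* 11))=-7068/187 = -37.80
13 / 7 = 1.86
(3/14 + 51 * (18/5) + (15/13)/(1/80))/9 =27919/910 = 30.68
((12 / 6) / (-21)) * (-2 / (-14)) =-2/147 = -0.01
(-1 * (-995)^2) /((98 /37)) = -36630925/98 = -373784.95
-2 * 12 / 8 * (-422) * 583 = 738078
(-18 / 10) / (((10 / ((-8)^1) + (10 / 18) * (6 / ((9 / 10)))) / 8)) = -7776/1325 = -5.87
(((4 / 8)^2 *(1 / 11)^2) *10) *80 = 200/121 = 1.65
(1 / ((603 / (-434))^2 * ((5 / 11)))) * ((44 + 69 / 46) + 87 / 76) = 367247111/6908571 = 53.16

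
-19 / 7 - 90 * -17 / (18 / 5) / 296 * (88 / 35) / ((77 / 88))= 2559/1813 = 1.41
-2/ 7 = -0.29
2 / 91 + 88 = 88.02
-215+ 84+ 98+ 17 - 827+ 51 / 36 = -10099/12 = -841.58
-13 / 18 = -0.72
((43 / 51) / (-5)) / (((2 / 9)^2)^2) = -94041/1360 = -69.15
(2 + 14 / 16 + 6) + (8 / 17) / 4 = 1223/136 = 8.99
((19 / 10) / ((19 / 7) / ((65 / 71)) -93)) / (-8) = 1729/655456 = 0.00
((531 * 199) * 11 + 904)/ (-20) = -58163.15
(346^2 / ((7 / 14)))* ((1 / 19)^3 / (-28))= -59858/48013 = -1.25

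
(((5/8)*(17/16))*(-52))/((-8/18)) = 9945/128 = 77.70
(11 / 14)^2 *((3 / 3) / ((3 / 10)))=605/294 = 2.06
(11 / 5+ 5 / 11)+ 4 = 366/55 = 6.65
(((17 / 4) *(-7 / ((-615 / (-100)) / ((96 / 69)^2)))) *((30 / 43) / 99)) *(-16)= 1.06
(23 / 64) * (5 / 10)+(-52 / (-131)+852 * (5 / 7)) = 71499363/117376 = 609.15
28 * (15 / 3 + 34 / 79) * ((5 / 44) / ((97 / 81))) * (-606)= -67002390/7663 = -8743.62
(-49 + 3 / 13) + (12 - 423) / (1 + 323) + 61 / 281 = -49.82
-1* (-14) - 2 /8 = 55/4 = 13.75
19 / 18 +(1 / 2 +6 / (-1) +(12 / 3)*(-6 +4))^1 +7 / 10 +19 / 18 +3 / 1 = -346/45 = -7.69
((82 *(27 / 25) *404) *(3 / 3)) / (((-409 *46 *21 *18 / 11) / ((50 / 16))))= -45551/263396 = -0.17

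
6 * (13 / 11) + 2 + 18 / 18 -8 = 23/11 = 2.09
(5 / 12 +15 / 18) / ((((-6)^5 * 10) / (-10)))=5/31104 = 0.00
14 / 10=7/5 = 1.40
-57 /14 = -4.07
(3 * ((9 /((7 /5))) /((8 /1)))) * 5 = 675/56 = 12.05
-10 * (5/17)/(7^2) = -50/833 = -0.06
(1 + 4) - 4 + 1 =2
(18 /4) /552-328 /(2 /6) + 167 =-300653/368 = -816.99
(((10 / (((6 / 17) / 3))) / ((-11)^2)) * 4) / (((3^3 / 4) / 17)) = 23120/3267 = 7.08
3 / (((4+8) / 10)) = 5/2 = 2.50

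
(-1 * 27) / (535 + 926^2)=-27/858011 = 0.00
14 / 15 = 0.93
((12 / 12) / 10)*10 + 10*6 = 61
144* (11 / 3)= 528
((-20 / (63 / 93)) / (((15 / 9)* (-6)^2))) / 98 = -0.01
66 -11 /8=517/8 = 64.62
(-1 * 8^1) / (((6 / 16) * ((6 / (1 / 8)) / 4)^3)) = -1/81 = -0.01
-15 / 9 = -5/3 = -1.67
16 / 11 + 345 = 3811/11 = 346.45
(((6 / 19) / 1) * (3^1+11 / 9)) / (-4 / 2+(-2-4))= -1/6 = -0.17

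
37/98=0.38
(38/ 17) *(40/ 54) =760/459 = 1.66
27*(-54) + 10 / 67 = -97676/67 = -1457.85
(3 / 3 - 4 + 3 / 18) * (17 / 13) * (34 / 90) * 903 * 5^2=-7394065/234 = -31598.57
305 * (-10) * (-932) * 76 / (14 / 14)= 216037600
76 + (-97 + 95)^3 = 68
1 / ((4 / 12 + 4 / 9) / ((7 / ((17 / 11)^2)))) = 1089/289 = 3.77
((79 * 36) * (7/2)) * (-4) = -39816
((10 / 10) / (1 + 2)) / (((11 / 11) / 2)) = 2/3 = 0.67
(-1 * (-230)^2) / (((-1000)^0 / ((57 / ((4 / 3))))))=-2261475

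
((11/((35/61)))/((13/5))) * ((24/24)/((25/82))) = 55022/2275 = 24.19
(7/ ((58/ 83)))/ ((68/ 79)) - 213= -794173/3944 = -201.36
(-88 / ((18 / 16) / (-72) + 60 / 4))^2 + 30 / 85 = 544748294/15634577 = 34.84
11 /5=2.20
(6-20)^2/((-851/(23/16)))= -49/148 = -0.33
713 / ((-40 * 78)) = -713/3120 = -0.23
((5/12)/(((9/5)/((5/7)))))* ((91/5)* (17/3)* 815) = 4502875/324 = 13897.76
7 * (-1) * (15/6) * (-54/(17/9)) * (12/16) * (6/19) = 76545/646 = 118.49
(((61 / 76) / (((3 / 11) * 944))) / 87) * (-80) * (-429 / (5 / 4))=95953/97527 = 0.98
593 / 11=53.91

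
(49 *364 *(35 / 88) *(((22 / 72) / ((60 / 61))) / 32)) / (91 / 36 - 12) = -1903993/261888 = -7.27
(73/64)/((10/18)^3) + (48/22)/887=6.65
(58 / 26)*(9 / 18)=29/26 = 1.12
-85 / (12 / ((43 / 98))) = -3655/1176 = -3.11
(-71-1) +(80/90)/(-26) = -8428/117 = -72.03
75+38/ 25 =1913/25 = 76.52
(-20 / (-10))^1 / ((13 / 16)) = 32/13 = 2.46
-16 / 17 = -0.94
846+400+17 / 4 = 5001/4 = 1250.25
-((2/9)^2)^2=-16/6561 = 0.00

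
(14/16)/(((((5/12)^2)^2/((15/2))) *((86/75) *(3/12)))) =163296/215 = 759.52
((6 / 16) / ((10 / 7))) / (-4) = -21/320 = -0.07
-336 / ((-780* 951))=28/61815 = 0.00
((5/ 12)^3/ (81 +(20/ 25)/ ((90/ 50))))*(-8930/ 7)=-1.13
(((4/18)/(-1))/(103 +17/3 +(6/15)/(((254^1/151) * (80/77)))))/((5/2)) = -40640/49787043 = 0.00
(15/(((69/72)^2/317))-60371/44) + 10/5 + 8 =88807221/23276 = 3815.40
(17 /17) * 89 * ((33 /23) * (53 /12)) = 51887/92 = 563.99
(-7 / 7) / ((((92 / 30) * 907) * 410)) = -3/3421204 = 0.00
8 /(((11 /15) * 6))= 20/11 = 1.82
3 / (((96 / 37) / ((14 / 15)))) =259/240 = 1.08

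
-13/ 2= -6.50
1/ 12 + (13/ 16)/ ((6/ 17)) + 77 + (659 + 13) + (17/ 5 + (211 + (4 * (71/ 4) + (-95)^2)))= 4829657/480 = 10061.79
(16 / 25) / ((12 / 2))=8/75 = 0.11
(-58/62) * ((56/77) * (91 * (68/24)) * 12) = -717808/341 = -2105.01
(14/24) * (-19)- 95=-106.08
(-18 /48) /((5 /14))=-21/20 = -1.05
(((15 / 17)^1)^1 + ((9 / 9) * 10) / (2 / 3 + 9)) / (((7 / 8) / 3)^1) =3240/493 = 6.57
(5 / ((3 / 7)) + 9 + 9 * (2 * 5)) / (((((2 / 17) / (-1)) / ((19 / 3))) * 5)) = -1191.51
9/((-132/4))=-3/11 = -0.27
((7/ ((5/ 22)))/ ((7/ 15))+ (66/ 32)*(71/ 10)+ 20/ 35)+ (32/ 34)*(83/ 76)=29752243/361760 = 82.24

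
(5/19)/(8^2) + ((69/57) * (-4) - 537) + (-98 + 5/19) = -777723/1216 = -639.57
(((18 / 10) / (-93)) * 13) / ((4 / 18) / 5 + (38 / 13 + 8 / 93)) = -4563/55376 = -0.08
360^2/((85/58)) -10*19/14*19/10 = 88407.16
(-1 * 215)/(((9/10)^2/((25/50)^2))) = -5375/81 = -66.36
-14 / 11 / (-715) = 14/7865 = 0.00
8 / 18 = 0.44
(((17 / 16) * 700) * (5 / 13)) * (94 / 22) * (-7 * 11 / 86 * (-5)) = 5471.68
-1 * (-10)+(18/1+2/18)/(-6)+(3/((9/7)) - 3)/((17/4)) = 6.82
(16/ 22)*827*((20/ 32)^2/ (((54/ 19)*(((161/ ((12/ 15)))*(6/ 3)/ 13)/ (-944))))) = -120518710/47817 = -2520.42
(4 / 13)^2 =16/169 = 0.09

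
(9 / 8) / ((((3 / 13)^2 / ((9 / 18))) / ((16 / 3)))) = 169/3 = 56.33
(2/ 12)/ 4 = 1/24 = 0.04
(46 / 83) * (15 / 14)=345/581 = 0.59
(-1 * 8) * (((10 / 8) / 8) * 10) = -25/2 = -12.50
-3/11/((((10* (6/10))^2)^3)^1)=-1/171072 = 0.00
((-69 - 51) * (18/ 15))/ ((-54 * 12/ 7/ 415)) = 5810/9 = 645.56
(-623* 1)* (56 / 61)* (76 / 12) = -662872/183 = -3622.25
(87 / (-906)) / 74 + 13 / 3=290437/67044 = 4.33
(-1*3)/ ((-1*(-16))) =-3/16 = -0.19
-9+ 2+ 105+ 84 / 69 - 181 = -1881/23 = -81.78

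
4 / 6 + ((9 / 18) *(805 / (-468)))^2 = 1232089/876096 = 1.41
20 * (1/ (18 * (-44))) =-5/198 = -0.03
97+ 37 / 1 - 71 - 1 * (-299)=362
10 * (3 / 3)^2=10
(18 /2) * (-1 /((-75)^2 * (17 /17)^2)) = -1/625 = 0.00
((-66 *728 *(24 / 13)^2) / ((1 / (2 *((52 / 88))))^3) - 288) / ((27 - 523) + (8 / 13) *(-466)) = 4433871/12826 = 345.69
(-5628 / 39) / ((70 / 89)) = -11926/65 = -183.48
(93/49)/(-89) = -93/4361 = -0.02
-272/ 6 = -136/3 = -45.33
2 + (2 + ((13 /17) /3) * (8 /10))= 1072/255 = 4.20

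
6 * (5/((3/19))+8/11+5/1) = 2468/11 = 224.36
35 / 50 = 7/10 = 0.70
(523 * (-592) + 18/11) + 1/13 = -44274843/143 = -309614.29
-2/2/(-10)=0.10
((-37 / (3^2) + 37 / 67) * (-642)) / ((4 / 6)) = 229622/67 = 3427.19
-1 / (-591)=1/591 = 0.00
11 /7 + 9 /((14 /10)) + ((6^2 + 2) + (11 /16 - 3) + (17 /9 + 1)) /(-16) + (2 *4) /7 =108571/16128 = 6.73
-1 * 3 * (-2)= 6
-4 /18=-2/9 = -0.22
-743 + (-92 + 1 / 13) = -10854/13 = -834.92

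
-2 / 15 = -0.13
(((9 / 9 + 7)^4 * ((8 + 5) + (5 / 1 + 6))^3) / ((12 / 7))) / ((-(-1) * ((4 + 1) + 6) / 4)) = 132120576/11 = 12010961.45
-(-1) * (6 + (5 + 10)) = 21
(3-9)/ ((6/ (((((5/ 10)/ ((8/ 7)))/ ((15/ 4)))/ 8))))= -7/480 = -0.01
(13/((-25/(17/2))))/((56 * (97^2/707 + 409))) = -22321/119428800 = 0.00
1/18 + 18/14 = 169/126 = 1.34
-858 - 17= -875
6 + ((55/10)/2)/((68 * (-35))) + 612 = 5883349/9520 = 618.00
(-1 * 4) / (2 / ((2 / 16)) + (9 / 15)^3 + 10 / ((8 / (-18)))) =1000/1571 = 0.64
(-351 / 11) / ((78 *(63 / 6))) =-3/77 = -0.04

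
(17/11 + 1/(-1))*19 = 114/11 = 10.36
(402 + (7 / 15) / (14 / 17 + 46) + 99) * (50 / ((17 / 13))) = 388833835/20298 = 19156.26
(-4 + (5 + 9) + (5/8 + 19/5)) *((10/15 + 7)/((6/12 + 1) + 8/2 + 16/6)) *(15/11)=39813/2156 = 18.47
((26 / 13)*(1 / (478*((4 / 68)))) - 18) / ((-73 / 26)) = 111410/17447 = 6.39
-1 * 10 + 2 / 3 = -28/3 = -9.33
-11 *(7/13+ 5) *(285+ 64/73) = -16528248/949 = -17416.49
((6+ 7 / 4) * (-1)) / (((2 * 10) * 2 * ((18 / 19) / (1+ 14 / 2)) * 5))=-589/1800 = -0.33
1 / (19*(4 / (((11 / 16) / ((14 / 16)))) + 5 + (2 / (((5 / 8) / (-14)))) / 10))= 275/29317 = 0.01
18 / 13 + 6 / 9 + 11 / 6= 101/26 = 3.88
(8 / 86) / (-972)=-1/10449 = 0.00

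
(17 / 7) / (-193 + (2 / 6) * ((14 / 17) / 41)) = -35547/2824843 = -0.01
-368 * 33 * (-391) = 4748304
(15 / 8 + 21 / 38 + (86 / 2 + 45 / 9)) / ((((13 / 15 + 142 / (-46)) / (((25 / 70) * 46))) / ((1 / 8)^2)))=-5.83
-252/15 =-84/5 = -16.80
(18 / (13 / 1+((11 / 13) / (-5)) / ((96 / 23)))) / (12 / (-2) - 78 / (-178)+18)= 370240/3315547 = 0.11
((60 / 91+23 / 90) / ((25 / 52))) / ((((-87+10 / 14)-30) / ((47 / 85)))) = -352171/38919375 = -0.01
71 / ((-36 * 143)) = -71/5148 = -0.01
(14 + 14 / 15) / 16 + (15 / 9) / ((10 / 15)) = 103/30 = 3.43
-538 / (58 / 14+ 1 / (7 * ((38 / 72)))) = -71554/587 = -121.90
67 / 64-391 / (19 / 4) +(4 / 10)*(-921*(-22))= 48783069/6080 = 8023.53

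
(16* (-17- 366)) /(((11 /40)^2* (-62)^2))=-2451200/116281 = -21.08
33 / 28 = 1.18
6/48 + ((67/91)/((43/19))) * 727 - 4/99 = 733235203/3099096 = 236.60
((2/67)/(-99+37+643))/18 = 1/350343 = 0.00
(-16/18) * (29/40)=-29/45 = -0.64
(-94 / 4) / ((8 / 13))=-611/16 = -38.19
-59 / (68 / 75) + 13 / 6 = -12833/204 = -62.91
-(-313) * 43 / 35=13459/35 = 384.54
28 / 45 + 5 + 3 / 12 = 1057/180 = 5.87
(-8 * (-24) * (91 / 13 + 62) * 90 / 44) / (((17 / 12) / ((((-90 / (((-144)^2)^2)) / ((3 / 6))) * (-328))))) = 23575/8976 = 2.63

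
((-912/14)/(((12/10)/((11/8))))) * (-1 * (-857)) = -895565/14 = -63968.93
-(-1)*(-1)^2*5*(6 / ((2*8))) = 15/8 = 1.88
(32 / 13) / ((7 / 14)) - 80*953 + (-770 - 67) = -1001937/13 = -77072.08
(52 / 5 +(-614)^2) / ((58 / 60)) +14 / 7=390008.62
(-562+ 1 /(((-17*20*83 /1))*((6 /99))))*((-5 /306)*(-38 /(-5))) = 602666947/8635320 = 69.79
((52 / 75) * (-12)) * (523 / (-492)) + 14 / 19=559774/58425 = 9.58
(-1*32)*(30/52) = -240/13 = -18.46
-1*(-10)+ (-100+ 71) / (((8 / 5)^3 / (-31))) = 117495/512 = 229.48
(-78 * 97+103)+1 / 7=-52240/7 = -7462.86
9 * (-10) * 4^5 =-92160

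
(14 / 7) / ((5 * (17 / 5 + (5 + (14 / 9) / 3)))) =0.04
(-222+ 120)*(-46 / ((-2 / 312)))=-731952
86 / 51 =1.69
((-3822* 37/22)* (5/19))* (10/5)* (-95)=3535350/11 = 321395.45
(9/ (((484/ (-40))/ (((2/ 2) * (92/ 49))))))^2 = 1.95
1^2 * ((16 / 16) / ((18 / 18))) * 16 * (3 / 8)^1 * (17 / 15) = 34/5 = 6.80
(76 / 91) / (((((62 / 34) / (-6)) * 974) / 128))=-496128/1373827 = -0.36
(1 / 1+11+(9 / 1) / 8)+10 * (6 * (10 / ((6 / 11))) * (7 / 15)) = 12635/24 = 526.46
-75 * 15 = -1125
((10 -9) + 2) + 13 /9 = 40/9 = 4.44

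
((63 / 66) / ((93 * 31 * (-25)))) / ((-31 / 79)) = 553/16385050 = 0.00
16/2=8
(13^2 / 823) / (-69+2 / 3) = -507/168715 = 0.00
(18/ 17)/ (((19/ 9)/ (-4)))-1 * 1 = -971/323 = -3.01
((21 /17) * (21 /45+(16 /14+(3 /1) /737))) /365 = 124868/22865425 = 0.01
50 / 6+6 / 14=8.76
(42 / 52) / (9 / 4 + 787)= 6/5863 = 0.00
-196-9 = -205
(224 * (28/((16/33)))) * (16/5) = 206976/5 = 41395.20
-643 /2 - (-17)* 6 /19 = -12013/38 = -316.13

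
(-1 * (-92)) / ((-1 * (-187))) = 92/187 = 0.49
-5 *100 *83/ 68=-10375/17 = -610.29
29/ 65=0.45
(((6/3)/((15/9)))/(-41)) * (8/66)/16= -1/4510 = 0.00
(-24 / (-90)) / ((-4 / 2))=-2/15 = -0.13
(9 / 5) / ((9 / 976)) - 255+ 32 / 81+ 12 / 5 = -23087/405 = -57.00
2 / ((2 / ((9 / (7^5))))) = 9/16807 = 0.00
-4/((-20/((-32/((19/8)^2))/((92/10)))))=-1024/8303 = -0.12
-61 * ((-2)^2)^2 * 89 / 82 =-43432/41 = -1059.32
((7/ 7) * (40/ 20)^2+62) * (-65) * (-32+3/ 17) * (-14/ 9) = -212369.02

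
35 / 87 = 0.40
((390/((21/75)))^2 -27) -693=95027220/49 = 1939331.02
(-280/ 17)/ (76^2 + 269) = -56/20553 = 0.00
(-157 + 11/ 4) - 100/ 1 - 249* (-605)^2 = -364561917/4 = -91140479.25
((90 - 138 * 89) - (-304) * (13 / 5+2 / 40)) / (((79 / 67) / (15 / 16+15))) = -48634161/316 = -153905.57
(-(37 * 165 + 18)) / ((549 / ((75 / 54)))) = -51025/3294 = -15.49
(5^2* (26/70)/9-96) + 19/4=-22735/252 = -90.22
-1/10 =-0.10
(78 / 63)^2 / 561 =676/247401 = 0.00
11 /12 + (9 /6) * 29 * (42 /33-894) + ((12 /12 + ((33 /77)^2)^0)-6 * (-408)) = -4802519/132 = -36382.72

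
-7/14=-1/2 = -0.50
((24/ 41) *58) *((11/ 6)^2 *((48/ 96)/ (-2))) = -3509/123 = -28.53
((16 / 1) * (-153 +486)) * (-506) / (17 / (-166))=447530688/17 = 26325334.59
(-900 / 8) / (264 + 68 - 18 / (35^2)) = -275625/813364 = -0.34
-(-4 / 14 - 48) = 338/7 = 48.29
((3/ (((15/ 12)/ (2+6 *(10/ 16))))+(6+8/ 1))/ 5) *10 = 278/5 = 55.60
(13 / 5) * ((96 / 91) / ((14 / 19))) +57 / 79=86013/19355 = 4.44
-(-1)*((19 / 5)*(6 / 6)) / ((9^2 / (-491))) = -9329/405 = -23.03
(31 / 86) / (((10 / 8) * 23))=62/4945 = 0.01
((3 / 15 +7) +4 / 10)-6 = 8/5 = 1.60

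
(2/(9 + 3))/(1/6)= 1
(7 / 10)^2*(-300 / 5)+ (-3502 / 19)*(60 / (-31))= 327.34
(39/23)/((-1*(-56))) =39/1288 = 0.03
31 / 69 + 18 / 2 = 652/69 = 9.45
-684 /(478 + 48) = -1.30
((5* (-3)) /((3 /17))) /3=-85/3 = -28.33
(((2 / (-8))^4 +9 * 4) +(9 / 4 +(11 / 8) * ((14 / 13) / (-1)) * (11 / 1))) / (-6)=-24367/6656 = -3.66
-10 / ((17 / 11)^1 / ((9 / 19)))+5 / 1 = 625/323 = 1.93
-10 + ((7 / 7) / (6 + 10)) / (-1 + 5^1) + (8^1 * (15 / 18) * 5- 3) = 3907/192 = 20.35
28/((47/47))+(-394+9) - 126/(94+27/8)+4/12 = -836554/2337 = -357.96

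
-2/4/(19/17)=-17/38 = -0.45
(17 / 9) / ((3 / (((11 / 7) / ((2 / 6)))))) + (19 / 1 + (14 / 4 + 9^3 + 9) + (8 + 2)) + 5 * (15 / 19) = 1861133/2394 = 777.42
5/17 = 0.29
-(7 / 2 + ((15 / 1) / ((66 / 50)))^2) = -32097/242 = -132.63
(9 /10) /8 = 9/80 = 0.11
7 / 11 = 0.64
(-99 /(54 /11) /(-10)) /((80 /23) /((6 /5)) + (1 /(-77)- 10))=-214291/755980 = -0.28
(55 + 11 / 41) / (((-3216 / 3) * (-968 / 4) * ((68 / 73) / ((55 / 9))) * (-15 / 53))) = -398507/80695872 = 0.00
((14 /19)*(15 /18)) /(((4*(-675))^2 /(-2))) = -7/41553000 = 0.00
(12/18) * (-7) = -14/3 = -4.67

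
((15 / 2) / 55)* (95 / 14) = 285/308 = 0.93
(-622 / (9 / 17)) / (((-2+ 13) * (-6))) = 5287/297 = 17.80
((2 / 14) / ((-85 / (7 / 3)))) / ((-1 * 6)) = 1/1530 = 0.00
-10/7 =-1.43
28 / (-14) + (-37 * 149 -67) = -5582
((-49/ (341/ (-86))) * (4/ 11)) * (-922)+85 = -15222397/3751 = -4058.22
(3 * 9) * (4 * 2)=216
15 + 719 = 734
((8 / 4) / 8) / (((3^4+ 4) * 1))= 1/340 = 0.00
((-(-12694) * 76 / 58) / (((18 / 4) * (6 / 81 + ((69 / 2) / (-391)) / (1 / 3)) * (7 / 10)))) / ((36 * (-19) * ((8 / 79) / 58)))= 17048042/735 = 23194.61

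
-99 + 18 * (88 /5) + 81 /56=61389/280 = 219.25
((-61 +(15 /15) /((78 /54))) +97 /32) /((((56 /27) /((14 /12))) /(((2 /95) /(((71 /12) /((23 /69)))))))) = -214443/5611840 = -0.04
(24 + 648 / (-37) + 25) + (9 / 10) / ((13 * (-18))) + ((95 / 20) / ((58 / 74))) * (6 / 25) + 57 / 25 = 9824873/278980 = 35.22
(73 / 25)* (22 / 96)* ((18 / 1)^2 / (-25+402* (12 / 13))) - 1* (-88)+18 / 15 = 3673903/40900 = 89.83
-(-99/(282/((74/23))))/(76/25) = 30525/82156 = 0.37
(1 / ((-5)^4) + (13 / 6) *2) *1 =4.33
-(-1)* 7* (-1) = -7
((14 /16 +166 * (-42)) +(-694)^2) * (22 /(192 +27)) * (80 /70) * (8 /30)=111388024/7665 = 14532.03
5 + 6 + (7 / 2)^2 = 93/4 = 23.25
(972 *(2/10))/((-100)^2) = 0.02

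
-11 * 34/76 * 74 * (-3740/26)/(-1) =-12938530/247 = -52382.71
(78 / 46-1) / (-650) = -8/7475 = 0.00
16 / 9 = 1.78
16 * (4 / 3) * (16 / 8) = 128/3 = 42.67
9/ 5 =1.80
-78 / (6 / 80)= -1040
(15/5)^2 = 9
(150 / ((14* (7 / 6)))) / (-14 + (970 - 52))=225/22148 = 0.01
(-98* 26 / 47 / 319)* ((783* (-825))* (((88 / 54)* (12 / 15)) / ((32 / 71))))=317551.28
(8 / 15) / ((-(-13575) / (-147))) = -392/67875 = -0.01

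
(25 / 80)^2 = 25/256 = 0.10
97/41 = 2.37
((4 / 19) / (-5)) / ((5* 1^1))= -4/475 = -0.01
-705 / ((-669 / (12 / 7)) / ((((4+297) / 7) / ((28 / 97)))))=2940555/10927 = 269.11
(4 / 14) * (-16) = -32/7 = -4.57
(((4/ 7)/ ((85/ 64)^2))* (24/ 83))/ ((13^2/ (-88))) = -34603008/709415525 = -0.05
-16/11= -1.45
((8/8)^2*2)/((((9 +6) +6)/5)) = 10/21 = 0.48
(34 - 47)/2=-13/2 = -6.50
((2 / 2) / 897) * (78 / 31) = 2/713 = 0.00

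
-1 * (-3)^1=3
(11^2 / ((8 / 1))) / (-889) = -0.02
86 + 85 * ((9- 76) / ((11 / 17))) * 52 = -5033434/11 = -457584.91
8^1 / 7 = 8/7 = 1.14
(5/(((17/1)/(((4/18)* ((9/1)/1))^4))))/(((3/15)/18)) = 7200/17 = 423.53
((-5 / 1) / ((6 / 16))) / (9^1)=-40/27 = -1.48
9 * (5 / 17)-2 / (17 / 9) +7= 8.59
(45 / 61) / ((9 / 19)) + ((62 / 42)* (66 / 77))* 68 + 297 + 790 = 1174.60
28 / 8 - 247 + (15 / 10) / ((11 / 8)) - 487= -16047/22 = -729.41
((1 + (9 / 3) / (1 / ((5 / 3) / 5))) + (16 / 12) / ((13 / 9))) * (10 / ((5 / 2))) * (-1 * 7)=-1064/13 = -81.85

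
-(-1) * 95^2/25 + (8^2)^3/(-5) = -52067.80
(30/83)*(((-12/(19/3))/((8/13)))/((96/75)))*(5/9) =-24375/50464 = -0.48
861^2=741321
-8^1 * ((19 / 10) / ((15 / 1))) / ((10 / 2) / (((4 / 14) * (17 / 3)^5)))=-215818264/637875 = -338.34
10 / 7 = 1.43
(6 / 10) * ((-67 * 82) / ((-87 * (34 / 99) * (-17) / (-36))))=9790308/41905 = 233.63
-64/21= -3.05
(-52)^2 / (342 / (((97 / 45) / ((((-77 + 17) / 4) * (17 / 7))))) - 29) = -1836016/3944141 = -0.47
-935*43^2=-1728815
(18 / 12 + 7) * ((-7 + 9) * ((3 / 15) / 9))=17/45 = 0.38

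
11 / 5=2.20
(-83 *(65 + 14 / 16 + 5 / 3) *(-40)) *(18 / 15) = 269086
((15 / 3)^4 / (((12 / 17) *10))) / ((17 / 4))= 125/6 = 20.83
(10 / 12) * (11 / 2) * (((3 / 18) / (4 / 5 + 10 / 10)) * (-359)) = -98725/648 = -152.35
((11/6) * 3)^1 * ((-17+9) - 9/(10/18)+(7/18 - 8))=-31493/180 = -174.96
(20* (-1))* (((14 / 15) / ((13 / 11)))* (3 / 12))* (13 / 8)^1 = -77/12 = -6.42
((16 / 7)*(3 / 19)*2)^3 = 884736/2352637 = 0.38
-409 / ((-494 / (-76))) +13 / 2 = -1467/26 = -56.42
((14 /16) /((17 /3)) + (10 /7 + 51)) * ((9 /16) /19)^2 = 4054779/87980032 = 0.05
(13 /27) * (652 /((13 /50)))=32600/27 = 1207.41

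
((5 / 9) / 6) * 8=20/27 = 0.74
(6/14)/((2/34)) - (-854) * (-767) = -4585075/7 = -655010.71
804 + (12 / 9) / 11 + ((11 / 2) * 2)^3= 70459/33 = 2135.12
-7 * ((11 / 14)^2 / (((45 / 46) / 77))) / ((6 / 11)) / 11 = -30613/540 = -56.69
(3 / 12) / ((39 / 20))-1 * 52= -2023/39 = -51.87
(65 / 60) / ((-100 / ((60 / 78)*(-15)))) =1/8 = 0.12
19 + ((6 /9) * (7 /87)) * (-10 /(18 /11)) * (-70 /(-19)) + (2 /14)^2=38954992/2186919 = 17.81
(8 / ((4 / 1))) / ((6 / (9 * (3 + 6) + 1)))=82/3 = 27.33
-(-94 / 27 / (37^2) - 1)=1.00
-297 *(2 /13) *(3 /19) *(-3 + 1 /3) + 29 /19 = 20.77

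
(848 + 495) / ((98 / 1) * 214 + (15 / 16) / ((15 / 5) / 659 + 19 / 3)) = 53848928/840899243 = 0.06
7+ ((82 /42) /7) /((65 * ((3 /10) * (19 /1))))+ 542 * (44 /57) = 46336099/108927 = 425.39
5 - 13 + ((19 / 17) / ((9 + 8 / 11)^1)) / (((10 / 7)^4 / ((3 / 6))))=-290538191/36380000 = -7.99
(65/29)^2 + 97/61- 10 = -173708/51301 = -3.39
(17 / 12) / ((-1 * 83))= -17/996 = -0.02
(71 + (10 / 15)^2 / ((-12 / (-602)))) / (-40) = -2519/1080 = -2.33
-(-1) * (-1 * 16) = -16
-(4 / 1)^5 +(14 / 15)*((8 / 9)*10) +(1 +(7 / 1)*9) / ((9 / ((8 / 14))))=-191200/189 = -1011.64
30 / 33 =10/11 = 0.91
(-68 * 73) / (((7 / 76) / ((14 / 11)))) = -754528/11 = -68593.45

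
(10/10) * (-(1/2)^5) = -1/32 = -0.03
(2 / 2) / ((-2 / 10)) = -5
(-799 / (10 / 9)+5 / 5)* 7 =-50267/10 = -5026.70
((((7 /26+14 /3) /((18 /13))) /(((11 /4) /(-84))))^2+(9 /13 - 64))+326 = 12761815/1053 = 12119.48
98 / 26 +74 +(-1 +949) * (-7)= -85257/13 = -6558.23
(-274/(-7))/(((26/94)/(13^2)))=23916.29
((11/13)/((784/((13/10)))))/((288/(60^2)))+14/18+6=6.80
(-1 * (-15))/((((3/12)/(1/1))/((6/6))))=60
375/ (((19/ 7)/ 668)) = 1753500/19 = 92289.47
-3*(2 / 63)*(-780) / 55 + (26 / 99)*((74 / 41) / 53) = 2047396/1505889 = 1.36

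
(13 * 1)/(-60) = -13/60 = -0.22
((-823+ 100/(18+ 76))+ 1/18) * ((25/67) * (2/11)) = -17382775/311751 = -55.76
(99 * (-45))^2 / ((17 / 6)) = 119082150/17 = 7004832.35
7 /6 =1.17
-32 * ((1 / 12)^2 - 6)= 1726/9 = 191.78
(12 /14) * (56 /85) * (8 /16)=0.28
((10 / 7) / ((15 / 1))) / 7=2/147 = 0.01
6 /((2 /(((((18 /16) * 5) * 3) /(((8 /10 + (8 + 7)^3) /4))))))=2025/33758 = 0.06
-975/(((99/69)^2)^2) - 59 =-114271438/395307 = -289.07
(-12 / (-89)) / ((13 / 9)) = 108/1157 = 0.09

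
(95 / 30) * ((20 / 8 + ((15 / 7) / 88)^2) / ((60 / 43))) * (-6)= -155044541/4553472 = -34.05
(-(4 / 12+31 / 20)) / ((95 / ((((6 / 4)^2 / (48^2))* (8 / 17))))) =-113/12403200 = 0.00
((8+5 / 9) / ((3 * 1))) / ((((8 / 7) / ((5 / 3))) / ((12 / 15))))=539/162 = 3.33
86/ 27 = 3.19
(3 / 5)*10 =6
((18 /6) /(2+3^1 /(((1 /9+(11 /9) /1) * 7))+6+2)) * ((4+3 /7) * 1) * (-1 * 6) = -2232/289 = -7.72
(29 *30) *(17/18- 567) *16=-23638480/3 = -7879493.33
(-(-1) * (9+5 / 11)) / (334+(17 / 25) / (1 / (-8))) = 1300/45177 = 0.03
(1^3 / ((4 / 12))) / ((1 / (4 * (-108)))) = -1296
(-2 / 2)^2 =1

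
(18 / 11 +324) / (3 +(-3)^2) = 597/22 = 27.14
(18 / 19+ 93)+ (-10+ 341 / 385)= 56414/665 = 84.83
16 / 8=2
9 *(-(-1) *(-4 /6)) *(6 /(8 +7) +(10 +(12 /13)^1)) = -4416/65 = -67.94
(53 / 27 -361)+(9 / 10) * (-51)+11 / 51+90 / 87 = -53734759/133110 = -403.69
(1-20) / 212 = -0.09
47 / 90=0.52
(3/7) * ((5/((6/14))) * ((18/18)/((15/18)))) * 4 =24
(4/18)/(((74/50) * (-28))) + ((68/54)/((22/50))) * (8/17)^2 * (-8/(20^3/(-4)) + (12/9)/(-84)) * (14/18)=-63527/5664330 = -0.01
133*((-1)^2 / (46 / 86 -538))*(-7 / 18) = 40033/415998 = 0.10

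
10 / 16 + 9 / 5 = 97/40 = 2.42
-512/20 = -25.60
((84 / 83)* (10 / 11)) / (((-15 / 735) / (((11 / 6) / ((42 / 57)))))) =-9310/83 = -112.17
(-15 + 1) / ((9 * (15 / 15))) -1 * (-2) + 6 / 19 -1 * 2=-1.24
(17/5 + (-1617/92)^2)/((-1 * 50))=-13217333/2116000 = -6.25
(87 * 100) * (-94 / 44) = -204450/11 = -18586.36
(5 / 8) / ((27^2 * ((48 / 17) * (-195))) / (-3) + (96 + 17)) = 85/18211208 = 0.00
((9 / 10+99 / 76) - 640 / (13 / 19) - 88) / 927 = -5044639/4579380 = -1.10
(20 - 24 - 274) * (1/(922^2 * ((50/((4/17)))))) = -139/90321425 = 0.00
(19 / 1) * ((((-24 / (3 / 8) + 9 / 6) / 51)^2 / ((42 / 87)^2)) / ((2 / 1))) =249671875/4078368 = 61.22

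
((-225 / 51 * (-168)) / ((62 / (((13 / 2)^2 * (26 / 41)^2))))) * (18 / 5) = 647763480/885887 = 731.20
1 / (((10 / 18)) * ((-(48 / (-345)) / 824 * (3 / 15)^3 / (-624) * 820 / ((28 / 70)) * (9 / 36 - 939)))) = 13304304/30791 = 432.08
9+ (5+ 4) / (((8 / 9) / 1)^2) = 1305/64 = 20.39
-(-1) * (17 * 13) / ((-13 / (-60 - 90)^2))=-382500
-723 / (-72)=241/24 = 10.04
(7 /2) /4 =7/8 = 0.88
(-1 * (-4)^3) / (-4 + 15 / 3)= 64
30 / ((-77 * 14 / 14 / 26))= -780/77 = -10.13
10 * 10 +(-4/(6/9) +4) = 98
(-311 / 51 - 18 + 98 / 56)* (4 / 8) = -4559/408 = -11.17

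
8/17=0.47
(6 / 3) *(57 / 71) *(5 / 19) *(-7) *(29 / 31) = -2.77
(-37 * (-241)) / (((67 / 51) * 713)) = 454767/47771 = 9.52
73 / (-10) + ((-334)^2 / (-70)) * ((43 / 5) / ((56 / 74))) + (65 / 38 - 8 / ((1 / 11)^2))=-888377171/46550 = -19084.36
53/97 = 0.55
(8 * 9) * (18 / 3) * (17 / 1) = 7344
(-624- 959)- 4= -1587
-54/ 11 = -4.91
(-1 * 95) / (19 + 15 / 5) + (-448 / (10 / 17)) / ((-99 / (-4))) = -34739/990 = -35.09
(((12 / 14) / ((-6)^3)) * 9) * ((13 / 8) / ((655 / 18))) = -117/73360 = 0.00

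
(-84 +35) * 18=-882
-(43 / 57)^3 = -79507/185193 = -0.43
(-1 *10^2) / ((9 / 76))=-844.44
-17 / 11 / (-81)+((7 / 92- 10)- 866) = -71799671/81972 = -875.90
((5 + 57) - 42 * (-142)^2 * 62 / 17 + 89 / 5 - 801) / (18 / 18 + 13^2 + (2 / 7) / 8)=-816967144/44965 = -18168.96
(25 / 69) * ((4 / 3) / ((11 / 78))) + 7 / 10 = 31313/7590 = 4.13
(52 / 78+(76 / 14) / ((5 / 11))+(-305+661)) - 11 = 37549/105 = 357.61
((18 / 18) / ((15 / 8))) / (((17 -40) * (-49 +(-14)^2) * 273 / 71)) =-568/13845195 = 0.00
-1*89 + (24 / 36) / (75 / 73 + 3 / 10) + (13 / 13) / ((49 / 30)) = -12518677/142443 = -87.89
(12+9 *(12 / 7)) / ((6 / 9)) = 288/7 = 41.14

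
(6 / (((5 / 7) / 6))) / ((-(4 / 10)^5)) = -39375/8 = -4921.88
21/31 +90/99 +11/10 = 9161/3410 = 2.69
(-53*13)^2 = 474721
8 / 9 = 0.89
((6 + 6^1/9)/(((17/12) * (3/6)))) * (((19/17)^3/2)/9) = 548720/751689 = 0.73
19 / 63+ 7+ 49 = 3547/63 = 56.30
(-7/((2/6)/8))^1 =-168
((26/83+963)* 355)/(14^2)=28384025/16268 = 1744.78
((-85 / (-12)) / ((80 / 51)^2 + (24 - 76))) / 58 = -73695/29893664 = 0.00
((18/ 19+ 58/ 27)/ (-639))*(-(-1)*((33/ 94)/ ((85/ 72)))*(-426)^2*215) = -853276864/15181 = -56206.89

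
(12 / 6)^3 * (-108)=-864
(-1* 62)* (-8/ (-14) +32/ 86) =-58.50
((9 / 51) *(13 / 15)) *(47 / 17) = 611/1445 = 0.42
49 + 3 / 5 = 49.60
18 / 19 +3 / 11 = 255/209 = 1.22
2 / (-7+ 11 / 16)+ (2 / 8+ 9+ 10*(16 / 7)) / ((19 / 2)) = 82287/26866 = 3.06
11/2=5.50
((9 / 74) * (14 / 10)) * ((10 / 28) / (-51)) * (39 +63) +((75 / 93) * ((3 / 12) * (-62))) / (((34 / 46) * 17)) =-11938/10693 = -1.12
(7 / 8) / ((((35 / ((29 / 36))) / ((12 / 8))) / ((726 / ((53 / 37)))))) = 15.31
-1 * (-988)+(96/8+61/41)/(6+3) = 365125/369 = 989.50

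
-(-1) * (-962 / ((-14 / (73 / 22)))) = 35113/154 = 228.01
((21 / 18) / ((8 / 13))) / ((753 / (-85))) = -7735/36144 = -0.21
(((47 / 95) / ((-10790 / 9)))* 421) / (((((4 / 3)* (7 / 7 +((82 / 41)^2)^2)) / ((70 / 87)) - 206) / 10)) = 1246581/127598224 = 0.01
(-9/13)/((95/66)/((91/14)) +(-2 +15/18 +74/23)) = -13662/44839 = -0.30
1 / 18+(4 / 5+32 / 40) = 149/90 = 1.66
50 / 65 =10/13 = 0.77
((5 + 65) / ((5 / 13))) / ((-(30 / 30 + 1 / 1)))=-91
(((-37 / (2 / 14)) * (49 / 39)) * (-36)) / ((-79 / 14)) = -2132088/1027 = -2076.04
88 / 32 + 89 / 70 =563/140 = 4.02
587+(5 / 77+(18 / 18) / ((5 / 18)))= 227406/385 = 590.66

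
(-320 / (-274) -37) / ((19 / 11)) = -53999/2603 = -20.74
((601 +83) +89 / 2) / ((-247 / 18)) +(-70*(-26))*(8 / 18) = 1680143/2223 = 755.80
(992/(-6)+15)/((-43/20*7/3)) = 9020/301 = 29.97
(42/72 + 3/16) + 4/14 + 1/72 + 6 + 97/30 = 51931/5040 = 10.30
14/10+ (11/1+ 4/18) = 12.62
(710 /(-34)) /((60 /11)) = -781/204 = -3.83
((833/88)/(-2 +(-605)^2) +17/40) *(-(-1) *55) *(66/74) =161347527/7738772 = 20.85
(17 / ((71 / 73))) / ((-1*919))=-1241/65249 = -0.02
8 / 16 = 1/2 = 0.50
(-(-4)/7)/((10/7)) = 2/5 = 0.40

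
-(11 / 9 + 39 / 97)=-1.62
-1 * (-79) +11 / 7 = 564/7 = 80.57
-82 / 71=-1.15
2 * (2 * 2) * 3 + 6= 30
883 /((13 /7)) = 6181/13 = 475.46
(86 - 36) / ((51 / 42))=700/17 = 41.18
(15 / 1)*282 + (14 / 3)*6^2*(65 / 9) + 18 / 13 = 212344/39 = 5444.72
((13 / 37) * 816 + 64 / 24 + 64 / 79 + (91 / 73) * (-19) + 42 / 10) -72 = 198.69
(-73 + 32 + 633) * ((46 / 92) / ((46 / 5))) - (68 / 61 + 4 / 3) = 125116/4209 = 29.73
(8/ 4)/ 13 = 2/13 = 0.15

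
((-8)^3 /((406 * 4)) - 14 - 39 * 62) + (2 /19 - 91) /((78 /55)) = -751034275/300846 = -2496.41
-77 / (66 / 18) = -21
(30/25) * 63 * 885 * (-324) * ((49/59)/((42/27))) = -11573604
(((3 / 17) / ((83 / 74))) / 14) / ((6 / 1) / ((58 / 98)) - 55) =-3219/12849977 = 0.00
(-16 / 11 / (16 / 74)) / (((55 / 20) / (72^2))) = -1534464/121 = -12681.52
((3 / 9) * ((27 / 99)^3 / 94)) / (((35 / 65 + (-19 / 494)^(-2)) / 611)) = 1521/23412290 = 0.00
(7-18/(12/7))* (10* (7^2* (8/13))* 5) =-68600/13 = -5276.92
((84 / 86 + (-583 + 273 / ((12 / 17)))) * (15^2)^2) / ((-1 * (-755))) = -340068375/25972 = -13093.65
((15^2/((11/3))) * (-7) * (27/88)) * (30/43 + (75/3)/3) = -49541625/41624 = -1190.22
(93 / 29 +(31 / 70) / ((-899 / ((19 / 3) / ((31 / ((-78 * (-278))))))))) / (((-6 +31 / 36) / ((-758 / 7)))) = 21.59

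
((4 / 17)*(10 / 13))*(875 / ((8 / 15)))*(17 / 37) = 136.43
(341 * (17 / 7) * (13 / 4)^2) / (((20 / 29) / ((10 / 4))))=28411097/896 = 31708.81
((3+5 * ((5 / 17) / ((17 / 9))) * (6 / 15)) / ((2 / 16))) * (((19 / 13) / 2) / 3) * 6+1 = 149221/3757 = 39.72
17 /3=5.67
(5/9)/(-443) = -5/3987 = 0.00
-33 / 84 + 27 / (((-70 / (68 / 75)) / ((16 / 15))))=-13403/17500 = -0.77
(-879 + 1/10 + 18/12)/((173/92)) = -403604/865 = -466.59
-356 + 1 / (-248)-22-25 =-99945/248 = -403.00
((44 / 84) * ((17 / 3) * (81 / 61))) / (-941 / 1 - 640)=-33/13237 = 0.00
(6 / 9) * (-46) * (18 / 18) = -92/3 = -30.67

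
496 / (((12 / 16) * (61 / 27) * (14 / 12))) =107136/427 = 250.90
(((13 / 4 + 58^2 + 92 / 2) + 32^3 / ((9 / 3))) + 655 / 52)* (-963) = -179629032/13 = -13817617.85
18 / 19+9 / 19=27/19 = 1.42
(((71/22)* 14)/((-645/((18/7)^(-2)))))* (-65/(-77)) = -45227/5057316 = -0.01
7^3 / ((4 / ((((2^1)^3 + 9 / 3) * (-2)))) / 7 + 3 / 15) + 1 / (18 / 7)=2377459/1206 = 1971.36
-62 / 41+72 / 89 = -2566/3649 = -0.70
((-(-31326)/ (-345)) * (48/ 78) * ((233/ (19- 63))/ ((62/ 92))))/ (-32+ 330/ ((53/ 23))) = 257896516/65320255 = 3.95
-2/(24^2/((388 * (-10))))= 485/36 = 13.47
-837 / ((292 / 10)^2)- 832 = -17755837/21316 = -832.98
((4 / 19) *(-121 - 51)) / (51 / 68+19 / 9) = -24768/1957 = -12.66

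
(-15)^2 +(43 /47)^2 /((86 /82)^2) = 498706/2209 = 225.76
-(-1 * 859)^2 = -737881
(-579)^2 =335241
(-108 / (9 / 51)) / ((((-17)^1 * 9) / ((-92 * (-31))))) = 11408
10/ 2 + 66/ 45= 97/15 = 6.47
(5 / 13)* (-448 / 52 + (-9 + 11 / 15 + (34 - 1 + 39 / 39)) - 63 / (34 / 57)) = -586753/17238 = -34.04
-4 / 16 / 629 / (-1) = 1/2516 = 0.00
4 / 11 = 0.36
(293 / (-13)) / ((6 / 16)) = -2344/39 = -60.10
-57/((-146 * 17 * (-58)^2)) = 57/8349448 = 0.00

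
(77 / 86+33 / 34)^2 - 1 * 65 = -32872969/534361 = -61.52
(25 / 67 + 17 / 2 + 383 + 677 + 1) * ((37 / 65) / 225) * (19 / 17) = 100784189/33315750 = 3.03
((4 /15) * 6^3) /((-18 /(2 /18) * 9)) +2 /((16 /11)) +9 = 33487/3240 = 10.34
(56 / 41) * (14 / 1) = 19.12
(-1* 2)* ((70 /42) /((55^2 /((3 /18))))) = -1/5445 = 0.00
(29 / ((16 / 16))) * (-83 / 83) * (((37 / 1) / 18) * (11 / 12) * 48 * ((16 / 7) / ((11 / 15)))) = -171680/21 = -8175.24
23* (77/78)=1771/78 = 22.71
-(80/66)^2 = -1600/1089 = -1.47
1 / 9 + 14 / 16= 71/72 = 0.99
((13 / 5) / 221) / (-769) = -1/65365 = 0.00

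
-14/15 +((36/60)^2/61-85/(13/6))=-2388409/59475 = -40.16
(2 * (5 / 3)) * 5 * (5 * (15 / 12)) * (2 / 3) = 625/9 = 69.44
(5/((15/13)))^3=2197/27 = 81.37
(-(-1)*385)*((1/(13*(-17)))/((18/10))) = -1925/1989 = -0.97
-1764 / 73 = -24.16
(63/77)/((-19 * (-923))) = 9/192907 = 0.00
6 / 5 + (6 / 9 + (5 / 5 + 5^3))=1918/15 = 127.87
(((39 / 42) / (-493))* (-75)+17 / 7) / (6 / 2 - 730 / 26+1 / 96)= -11067888/107957633 = -0.10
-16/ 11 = -1.45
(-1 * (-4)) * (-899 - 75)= -3896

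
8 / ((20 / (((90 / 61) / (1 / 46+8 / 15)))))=24840/23363 = 1.06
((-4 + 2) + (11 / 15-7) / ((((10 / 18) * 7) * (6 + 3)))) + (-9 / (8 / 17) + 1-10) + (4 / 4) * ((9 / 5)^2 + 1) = -109469/4200 = -26.06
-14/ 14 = -1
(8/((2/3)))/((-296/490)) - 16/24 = -2279/111 = -20.53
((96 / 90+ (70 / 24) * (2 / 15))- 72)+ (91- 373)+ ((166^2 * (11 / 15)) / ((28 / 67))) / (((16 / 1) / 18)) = 136195799/2520 = 54045.95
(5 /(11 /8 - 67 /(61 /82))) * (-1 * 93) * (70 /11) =756400/22671 = 33.36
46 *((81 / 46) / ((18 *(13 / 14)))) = 4.85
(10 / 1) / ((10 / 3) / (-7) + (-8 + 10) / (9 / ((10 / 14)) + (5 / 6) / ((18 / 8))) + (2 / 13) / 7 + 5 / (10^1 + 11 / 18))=456511965/7814998 = 58.41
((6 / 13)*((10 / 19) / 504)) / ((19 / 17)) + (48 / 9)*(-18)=-96.00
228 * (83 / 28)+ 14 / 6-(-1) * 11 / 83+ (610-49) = 1239.32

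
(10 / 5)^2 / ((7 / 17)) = 9.71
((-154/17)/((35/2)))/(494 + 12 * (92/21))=-154/162605 = 0.00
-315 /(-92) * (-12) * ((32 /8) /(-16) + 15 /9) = -5355/92 = -58.21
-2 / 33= -0.06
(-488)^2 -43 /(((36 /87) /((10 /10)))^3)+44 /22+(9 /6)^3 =410473393/1728 = 237542.47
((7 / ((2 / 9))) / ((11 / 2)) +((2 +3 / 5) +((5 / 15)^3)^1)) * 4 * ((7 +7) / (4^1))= 173894/1485 = 117.10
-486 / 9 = -54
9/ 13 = 0.69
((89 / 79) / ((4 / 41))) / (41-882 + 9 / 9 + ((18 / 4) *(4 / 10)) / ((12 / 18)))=-18245/1322934 = -0.01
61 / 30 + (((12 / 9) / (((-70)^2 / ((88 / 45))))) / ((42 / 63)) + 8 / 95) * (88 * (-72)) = -374668289/698250 = -536.58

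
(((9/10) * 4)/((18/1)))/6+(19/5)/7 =121/210 = 0.58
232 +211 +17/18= 7991/18 = 443.94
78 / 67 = 1.16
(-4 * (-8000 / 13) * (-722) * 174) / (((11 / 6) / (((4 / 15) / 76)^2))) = -296960/143 = -2076.64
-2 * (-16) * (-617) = -19744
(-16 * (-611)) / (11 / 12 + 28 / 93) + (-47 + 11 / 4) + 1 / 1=4822773/604 = 7984.72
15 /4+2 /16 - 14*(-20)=2271/8 = 283.88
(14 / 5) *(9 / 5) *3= 378/25 = 15.12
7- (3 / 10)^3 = 6973/1000 = 6.97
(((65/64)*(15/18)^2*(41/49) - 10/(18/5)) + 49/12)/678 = 71339/25514496 = 0.00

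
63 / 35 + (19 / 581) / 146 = 763529/424130 = 1.80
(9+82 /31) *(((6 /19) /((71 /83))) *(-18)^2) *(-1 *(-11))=33722568/2201 = 15321.48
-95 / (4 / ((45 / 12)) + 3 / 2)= -2850/77 = -37.01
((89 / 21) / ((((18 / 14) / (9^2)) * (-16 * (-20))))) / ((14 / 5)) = 267/896 = 0.30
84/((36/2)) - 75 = -211/3 = -70.33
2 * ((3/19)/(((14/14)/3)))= 18/19 = 0.95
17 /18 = 0.94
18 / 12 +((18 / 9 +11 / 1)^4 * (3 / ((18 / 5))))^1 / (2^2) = 142841/24 = 5951.71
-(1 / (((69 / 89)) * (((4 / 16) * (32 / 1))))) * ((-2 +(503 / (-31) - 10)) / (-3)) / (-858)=77875/44046288 = 0.00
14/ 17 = 0.82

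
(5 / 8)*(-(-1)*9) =5.62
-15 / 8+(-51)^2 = 20793/8 = 2599.12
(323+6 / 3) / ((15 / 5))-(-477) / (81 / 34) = 2777/9 = 308.56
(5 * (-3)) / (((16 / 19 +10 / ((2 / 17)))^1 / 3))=-855/1631 = -0.52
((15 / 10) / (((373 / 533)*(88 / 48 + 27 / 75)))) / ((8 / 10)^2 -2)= -2998125/4172378 = -0.72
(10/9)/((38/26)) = 130/171 = 0.76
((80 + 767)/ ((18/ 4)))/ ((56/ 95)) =319.31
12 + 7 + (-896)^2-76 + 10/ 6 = 2408282/3 = 802760.67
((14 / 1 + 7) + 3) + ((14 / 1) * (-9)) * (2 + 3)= -606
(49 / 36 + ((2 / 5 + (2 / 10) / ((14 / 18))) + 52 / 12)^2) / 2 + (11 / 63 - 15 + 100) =2890243/29400 = 98.31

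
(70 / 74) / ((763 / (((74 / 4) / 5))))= 1/218 = 0.00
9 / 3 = 3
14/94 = 7/47 = 0.15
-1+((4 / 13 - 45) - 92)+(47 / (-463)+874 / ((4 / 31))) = 6635.71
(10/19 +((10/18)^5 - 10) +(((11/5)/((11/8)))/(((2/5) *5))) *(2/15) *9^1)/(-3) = 237309781/84144825 = 2.82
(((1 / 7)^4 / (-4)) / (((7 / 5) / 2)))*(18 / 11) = -45/184877 = 0.00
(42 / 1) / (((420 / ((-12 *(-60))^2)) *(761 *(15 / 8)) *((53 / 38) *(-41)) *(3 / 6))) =-1.27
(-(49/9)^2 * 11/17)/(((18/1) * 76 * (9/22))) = -0.03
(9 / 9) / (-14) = -1/14 = -0.07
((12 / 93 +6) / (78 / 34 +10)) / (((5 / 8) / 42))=33.50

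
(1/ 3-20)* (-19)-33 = 1022/3 = 340.67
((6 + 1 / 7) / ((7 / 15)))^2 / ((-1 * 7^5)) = -416025/40353607 = -0.01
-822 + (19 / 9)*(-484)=-16594/9 = -1843.78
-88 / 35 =-2.51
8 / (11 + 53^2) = 2/705 = 0.00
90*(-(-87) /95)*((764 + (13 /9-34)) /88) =572721/836 = 685.07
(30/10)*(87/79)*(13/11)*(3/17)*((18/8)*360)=8244990/14773 = 558.11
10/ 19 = 0.53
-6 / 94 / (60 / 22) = -11/470 = -0.02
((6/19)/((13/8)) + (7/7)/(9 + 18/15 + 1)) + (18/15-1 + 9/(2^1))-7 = -2.02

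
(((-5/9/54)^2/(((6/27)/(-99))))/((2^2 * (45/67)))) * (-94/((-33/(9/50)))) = -3149/349920 = -0.01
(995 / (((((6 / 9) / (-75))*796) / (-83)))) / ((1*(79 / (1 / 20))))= 18675/2528 = 7.39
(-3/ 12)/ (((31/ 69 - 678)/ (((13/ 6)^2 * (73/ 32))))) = 283751/71809536 = 0.00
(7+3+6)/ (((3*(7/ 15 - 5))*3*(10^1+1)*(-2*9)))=10/5049 = 0.00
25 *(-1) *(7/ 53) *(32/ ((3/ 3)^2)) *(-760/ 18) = 2128000/477 = 4461.22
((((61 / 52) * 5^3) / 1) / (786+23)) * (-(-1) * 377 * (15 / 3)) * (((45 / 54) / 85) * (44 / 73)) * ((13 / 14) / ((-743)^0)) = 158104375/84333396 = 1.87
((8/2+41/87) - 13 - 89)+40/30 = -8369/87 = -96.20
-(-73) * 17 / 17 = 73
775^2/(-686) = -600625/686 = -875.55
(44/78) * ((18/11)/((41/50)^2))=30000/21853 = 1.37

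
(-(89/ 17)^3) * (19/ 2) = -13394411/9826 = -1363.16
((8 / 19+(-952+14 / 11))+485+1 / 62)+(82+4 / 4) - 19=-401.29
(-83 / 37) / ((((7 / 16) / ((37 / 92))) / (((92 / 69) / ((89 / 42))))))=-2656/2047 = -1.30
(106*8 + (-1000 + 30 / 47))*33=-234762/47 = -4994.94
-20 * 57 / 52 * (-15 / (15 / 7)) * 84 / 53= 167580/689 = 243.22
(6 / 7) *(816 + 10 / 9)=14708/21 = 700.38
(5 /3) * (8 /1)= 40/3 = 13.33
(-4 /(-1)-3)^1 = 1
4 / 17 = 0.24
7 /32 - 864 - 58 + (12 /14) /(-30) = -1032427/1120 = -921.81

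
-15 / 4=-3.75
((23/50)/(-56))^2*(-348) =-46023/1960000 = -0.02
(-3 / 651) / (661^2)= -1/94811857 = 0.00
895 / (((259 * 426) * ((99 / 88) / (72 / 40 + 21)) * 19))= 1432/165501 = 0.01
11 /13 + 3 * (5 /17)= 382/221 = 1.73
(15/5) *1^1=3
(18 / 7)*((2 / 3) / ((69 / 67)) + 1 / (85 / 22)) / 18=15944/123165 = 0.13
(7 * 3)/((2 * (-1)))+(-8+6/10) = -179/10 = -17.90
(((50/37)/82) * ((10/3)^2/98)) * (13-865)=-355000/222999 = -1.59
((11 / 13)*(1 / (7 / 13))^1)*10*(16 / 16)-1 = 103/7 = 14.71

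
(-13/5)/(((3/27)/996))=-116532/5 = -23306.40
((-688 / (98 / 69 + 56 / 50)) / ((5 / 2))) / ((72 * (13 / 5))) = -49450/85449 = -0.58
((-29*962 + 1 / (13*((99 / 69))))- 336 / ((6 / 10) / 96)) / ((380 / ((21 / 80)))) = -56.41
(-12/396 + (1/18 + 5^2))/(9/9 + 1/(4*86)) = 170452/6831 = 24.95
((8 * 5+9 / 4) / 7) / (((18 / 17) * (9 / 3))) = 2873/1512 = 1.90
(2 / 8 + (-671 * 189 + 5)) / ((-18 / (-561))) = -31618895/8 = -3952361.88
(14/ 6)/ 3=7/9 = 0.78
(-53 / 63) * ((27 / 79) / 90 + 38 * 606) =-107131391/5530 = -19372.77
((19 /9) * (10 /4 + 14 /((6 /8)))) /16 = 2413/864 = 2.79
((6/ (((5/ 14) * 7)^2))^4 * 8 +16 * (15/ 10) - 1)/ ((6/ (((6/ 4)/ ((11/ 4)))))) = 1058053/390625 = 2.71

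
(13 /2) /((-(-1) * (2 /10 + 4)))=1.55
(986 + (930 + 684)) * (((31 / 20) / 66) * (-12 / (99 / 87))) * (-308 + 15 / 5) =71290700/363 = 196393.11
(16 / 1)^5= 1048576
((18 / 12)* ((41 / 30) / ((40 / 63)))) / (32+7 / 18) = 23247/233200 = 0.10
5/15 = 1/3 = 0.33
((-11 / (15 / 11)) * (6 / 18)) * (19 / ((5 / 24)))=-245.23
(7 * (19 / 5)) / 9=133/45 = 2.96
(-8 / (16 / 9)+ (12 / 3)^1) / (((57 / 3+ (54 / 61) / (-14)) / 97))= -2.56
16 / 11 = 1.45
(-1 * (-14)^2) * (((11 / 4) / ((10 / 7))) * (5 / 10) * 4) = -3773/5 = -754.60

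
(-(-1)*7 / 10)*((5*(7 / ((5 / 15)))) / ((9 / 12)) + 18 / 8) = 3983/40 = 99.58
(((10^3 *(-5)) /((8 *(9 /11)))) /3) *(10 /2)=-34375/27 = -1273.15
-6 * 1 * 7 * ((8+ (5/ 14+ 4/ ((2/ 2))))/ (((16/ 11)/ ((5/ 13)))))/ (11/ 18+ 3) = -51381/1352 = -38.00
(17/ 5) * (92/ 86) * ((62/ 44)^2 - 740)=-139664809/52030 = -2684.31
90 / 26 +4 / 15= 727/195 = 3.73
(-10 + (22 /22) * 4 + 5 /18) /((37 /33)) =-1133/222 = -5.10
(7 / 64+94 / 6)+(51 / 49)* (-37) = -213883/9408 = -22.73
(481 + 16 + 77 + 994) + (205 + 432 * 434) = 189261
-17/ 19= -0.89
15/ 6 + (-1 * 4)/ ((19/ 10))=15/38 = 0.39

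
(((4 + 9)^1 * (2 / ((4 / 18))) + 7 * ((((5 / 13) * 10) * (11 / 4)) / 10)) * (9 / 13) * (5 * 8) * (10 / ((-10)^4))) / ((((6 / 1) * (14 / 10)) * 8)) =19407/378560 = 0.05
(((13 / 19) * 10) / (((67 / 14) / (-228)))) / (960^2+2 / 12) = -18720/52926181 = 0.00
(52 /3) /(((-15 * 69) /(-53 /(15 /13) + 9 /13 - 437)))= 376148/46575 = 8.08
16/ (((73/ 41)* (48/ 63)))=861/73 = 11.79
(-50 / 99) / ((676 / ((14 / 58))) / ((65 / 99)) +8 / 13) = -11375/96083262 = 0.00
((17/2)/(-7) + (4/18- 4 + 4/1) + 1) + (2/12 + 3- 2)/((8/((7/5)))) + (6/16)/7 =1339/5040 = 0.27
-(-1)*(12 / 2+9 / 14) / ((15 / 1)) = 31/70 = 0.44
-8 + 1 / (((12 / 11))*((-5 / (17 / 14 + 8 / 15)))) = -104837/12600 = -8.32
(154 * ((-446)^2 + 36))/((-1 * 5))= -6127721.60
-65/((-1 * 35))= 13/7 = 1.86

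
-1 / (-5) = 0.20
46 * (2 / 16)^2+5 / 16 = 33/32 = 1.03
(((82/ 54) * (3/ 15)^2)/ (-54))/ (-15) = 41/546750 = 0.00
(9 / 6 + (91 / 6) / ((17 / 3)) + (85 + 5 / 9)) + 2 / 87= 398243/4437 = 89.76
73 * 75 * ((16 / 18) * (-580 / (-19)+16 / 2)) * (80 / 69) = 284992000/1311 = 217385.20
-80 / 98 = -40/49 = -0.82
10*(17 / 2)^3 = 6141.25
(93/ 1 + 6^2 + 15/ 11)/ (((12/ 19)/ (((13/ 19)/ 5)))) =3107/110 = 28.25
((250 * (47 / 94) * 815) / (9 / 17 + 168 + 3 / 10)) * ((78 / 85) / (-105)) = -1059500/200907 = -5.27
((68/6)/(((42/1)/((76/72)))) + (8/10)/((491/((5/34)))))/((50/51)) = 2698349/9279900 = 0.29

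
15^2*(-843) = -189675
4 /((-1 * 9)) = -4/9 = -0.44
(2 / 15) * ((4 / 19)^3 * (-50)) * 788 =-1008640/20577 = -49.02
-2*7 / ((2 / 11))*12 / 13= -924/13 = -71.08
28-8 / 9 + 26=478/9 = 53.11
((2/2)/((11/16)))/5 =16/55 = 0.29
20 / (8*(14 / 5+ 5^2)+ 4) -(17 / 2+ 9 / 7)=-38421/3962 = -9.70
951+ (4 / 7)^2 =46615/49 = 951.33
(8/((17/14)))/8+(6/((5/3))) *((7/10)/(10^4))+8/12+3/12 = 22190713/12750000 = 1.74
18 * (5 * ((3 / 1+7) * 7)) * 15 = 94500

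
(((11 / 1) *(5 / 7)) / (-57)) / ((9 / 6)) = -0.09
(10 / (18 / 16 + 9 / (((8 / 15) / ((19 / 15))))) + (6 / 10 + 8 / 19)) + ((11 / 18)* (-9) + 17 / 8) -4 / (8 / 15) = -64361/6840 = -9.41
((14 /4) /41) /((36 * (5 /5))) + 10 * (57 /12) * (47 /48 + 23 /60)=764227/11808 = 64.72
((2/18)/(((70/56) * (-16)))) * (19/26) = -19/4680 = 0.00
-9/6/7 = -3/14 = -0.21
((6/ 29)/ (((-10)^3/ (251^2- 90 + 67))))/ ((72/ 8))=-31489/21750 = -1.45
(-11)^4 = 14641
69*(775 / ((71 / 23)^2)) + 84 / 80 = 565871361/100820 = 5612.69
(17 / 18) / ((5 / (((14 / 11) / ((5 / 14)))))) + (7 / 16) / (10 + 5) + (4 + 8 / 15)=207331/39600 = 5.24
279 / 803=0.35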